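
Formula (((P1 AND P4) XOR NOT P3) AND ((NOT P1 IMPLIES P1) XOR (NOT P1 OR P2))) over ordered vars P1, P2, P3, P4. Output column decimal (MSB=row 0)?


Formula: (((P1 AND P4) XOR NOT P3) AND ((NOT P1 IMPLIES P1) XOR (NOT P1 OR P2))) over P1, P2, P3, P4 (16 rows)
Evaluate each row (bits = P1,P2,P3,P4, MSB first):
  row 0 [0000]: (((0 AND 0) XOR NOT 0) AND ((NOT 0 IMPLIES 0) XOR (NOT 0 OR 0))) -> 1
  row 1 [0001]: (((0 AND 1) XOR NOT 0) AND ((NOT 0 IMPLIES 0) XOR (NOT 0 OR 0))) -> 1
  row 2 [0010]: (((0 AND 0) XOR NOT 1) AND ((NOT 0 IMPLIES 0) XOR (NOT 0 OR 0))) -> 0
  row 3 [0011]: (((0 AND 1) XOR NOT 1) AND ((NOT 0 IMPLIES 0) XOR (NOT 0 OR 0))) -> 0
  row 4 [0100]: (((0 AND 0) XOR NOT 0) AND ((NOT 0 IMPLIES 0) XOR (NOT 0 OR 1))) -> 1
  row 5 [0101]: (((0 AND 1) XOR NOT 0) AND ((NOT 0 IMPLIES 0) XOR (NOT 0 OR 1))) -> 1
  row 6 [0110]: (((0 AND 0) XOR NOT 1) AND ((NOT 0 IMPLIES 0) XOR (NOT 0 OR 1))) -> 0
  row 7 [0111]: (((0 AND 1) XOR NOT 1) AND ((NOT 0 IMPLIES 0) XOR (NOT 0 OR 1))) -> 0
  row 8 [1000]: (((1 AND 0) XOR NOT 0) AND ((NOT 1 IMPLIES 1) XOR (NOT 1 OR 0))) -> 1
  row 9 [1001]: (((1 AND 1) XOR NOT 0) AND ((NOT 1 IMPLIES 1) XOR (NOT 1 OR 0))) -> 0
  row 10 [1010]: (((1 AND 0) XOR NOT 1) AND ((NOT 1 IMPLIES 1) XOR (NOT 1 OR 0))) -> 0
  row 11 [1011]: (((1 AND 1) XOR NOT 1) AND ((NOT 1 IMPLIES 1) XOR (NOT 1 OR 0))) -> 1
  row 12 [1100]: (((1 AND 0) XOR NOT 0) AND ((NOT 1 IMPLIES 1) XOR (NOT 1 OR 1))) -> 0
  row 13 [1101]: (((1 AND 1) XOR NOT 0) AND ((NOT 1 IMPLIES 1) XOR (NOT 1 OR 1))) -> 0
  row 14 [1110]: (((1 AND 0) XOR NOT 1) AND ((NOT 1 IMPLIES 1) XOR (NOT 1 OR 1))) -> 0
  row 15 [1111]: (((1 AND 1) XOR NOT 1) AND ((NOT 1 IMPLIES 1) XOR (NOT 1 OR 1))) -> 0
Full result column, 4 rows per line (P1,P2 fixed per line; P3,P4 runs 00..11 left to right):
  rows 0-3 [P1,P2=00]: 1100  = hex C
  rows 4-7 [P1,P2=01]: 1100  = hex C
  rows 8-11 [P1,P2=10]: 1001  = hex 9
  rows 12-15 [P1,P2=11]: 0000  = hex 0
Output column (row 0 .. row 15) = 1100110010010000
Output column grouped in 4s = 1100 1100 1001 0000 = 0xCC90
Convert to decimal digit by digit (value = value*16 + digit):
  C -> 12
  12*16 + 12 (C) = 204
  204*16 + 9 = 3273
  3273*16 + 0 = 52368
Decimal = 52368

52368


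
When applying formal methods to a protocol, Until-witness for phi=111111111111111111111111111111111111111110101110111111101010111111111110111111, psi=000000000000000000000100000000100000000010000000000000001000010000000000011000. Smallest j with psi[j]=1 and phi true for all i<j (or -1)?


(phi U psi) at 0: need smallest j with psi[j]=1 and phi[i]=1 for all i in [0,j).
Scan from step 0:
  step 0: phi=1, psi=0 -> continue
  step 1: phi=1, psi=0 -> continue
  step 2: phi=1, psi=0 -> continue
  step 3: phi=1, psi=0 -> continue
  step 21: psi=1 and phi held for [0,21) -> witness found
Witness step = 21

21


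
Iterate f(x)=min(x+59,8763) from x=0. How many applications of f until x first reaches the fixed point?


Step 1: x=0, cap=8763, increment=59
Step 2: x grows by 59 each step until capped at 8763; fixed point is x=8763
Step 3: iterations = ceil(8763/59) = 149

149


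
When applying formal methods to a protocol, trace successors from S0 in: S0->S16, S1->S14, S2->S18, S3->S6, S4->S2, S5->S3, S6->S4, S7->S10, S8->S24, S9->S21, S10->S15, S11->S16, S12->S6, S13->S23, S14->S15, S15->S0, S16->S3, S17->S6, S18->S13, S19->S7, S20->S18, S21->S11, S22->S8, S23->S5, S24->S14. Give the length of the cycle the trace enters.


Trace from S0 until a state repeats:
  S0 -> S16 -> S3 -> S6 -> S4 -> S2 -> S18 -> S13 -> S23 -> S5 -> S3
S3 first seen at step 2, revisited at step 10.
Cycle length = 10 - 2 = 8

8


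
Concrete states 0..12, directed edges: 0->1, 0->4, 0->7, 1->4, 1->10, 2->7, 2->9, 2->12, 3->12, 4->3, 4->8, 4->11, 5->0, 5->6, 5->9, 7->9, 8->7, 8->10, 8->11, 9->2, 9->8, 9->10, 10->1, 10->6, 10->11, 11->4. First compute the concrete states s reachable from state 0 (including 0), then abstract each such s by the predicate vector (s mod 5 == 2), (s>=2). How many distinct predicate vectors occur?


BFS from 0:
Concrete reachable: {0, 1, 2, 3, 4, 6, 7, 8, 9, 10, 11, 12}
Abstract via predicates (s mod 5 == 2), (s>=2):
  (0,0) <- {0, 1}
  (0,1) <- {3, 4, 6, 8, 9, 10, 11}
  (1,1) <- {2, 7, 12}
Distinct abstract states = 3

3


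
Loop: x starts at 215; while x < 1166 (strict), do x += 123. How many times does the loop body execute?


Step 1: x goes from 215 toward 1166 by 123; the body runs while x<1166, so iterations = ceil((bound-start)/step)
Step 2: Distance=951
Step 3: ceil(951/123)=8

8


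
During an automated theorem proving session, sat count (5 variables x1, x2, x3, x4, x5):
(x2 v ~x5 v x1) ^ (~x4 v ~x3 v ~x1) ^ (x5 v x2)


CNF with 3 clauses over 5 vars (32 assignments).
An assignment satisfies CNF iff every clause has >=1 true literal.
Check each row (bits = x1,x2,x3,x4,x5; clause T/F shown):
  row 0 [00000]: clauses=TTF -> 0
  row 1 [00001]: clauses=FTT -> 0
  row 2 [00010]: clauses=TTF -> 0
  row 3 [00011]: clauses=FTT -> 0
  row 4 [00100]: clauses=TTF -> 0
  row 5 [00101]: clauses=FTT -> 0
  row 6 [00110]: clauses=TTF -> 0
  row 7 [00111]: clauses=FTT -> 0
  row 8 [01000]: clauses=TTT -> 1
  row 9 [01001]: clauses=TTT -> 1
  row 10 [01010]: clauses=TTT -> 1
  row 11 [01011]: clauses=TTT -> 1
  row 12 [01100]: clauses=TTT -> 1
  row 13 [01101]: clauses=TTT -> 1
  row 14 [01110]: clauses=TTT -> 1
  row 15 [01111]: clauses=TTT -> 1
  row 16 [10000]: clauses=TTF -> 0
  row 17 [10001]: clauses=TTT -> 1
  row 18 [10010]: clauses=TTF -> 0
  row 19 [10011]: clauses=TTT -> 1
  row 20 [10100]: clauses=TTF -> 0
  row 21 [10101]: clauses=TTT -> 1
  row 22 [10110]: clauses=TFF -> 0
  row 23 [10111]: clauses=TFT -> 0
  row 24 [11000]: clauses=TTT -> 1
  row 25 [11001]: clauses=TTT -> 1
  row 26 [11010]: clauses=TTT -> 1
  row 27 [11011]: clauses=TTT -> 1
  row 28 [11100]: clauses=TTT -> 1
  row 29 [11101]: clauses=TTT -> 1
  row 30 [11110]: clauses=TFT -> 0
  row 31 [11111]: clauses=TFT -> 0
Full result column, 8 rows per line (x1,x2 fixed per line; x3,x4,x5 runs 000..111 left to right):
  rows 0-7 [x1,x2=00]: 00000000  (ones: 0)
  rows 8-15 [x1,x2=01]: 11111111  (ones: 8)
  rows 16-23 [x1,x2=10]: 01010100  (ones: 3)
  rows 24-31 [x1,x2=11]: 11111100  (ones: 6)
Satisfying assignments = 0+8+3+6 = 17

17


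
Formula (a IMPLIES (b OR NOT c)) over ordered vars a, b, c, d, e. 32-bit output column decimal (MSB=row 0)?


Formula: (a IMPLIES (b OR NOT c)) over a, b, c, d, e (32 rows)
Evaluate each row (bits = a,b,c,d,e, MSB first):
  row 0 [00000]: (0 IMPLIES (0 OR NOT 0)) -> 1
  row 1 [00001]: (0 IMPLIES (0 OR NOT 0)) -> 1
  row 2 [00010]: (0 IMPLIES (0 OR NOT 0)) -> 1
  row 3 [00011]: (0 IMPLIES (0 OR NOT 0)) -> 1
  row 4 [00100]: (0 IMPLIES (0 OR NOT 1)) -> 1
  row 5 [00101]: (0 IMPLIES (0 OR NOT 1)) -> 1
  row 6 [00110]: (0 IMPLIES (0 OR NOT 1)) -> 1
  row 7 [00111]: (0 IMPLIES (0 OR NOT 1)) -> 1
  row 8 [01000]: (0 IMPLIES (1 OR NOT 0)) -> 1
  row 9 [01001]: (0 IMPLIES (1 OR NOT 0)) -> 1
  row 10 [01010]: (0 IMPLIES (1 OR NOT 0)) -> 1
  row 11 [01011]: (0 IMPLIES (1 OR NOT 0)) -> 1
  row 12 [01100]: (0 IMPLIES (1 OR NOT 1)) -> 1
  row 13 [01101]: (0 IMPLIES (1 OR NOT 1)) -> 1
  row 14 [01110]: (0 IMPLIES (1 OR NOT 1)) -> 1
  row 15 [01111]: (0 IMPLIES (1 OR NOT 1)) -> 1
  row 16 [10000]: (1 IMPLIES (0 OR NOT 0)) -> 1
  row 17 [10001]: (1 IMPLIES (0 OR NOT 0)) -> 1
  row 18 [10010]: (1 IMPLIES (0 OR NOT 0)) -> 1
  row 19 [10011]: (1 IMPLIES (0 OR NOT 0)) -> 1
  row 20 [10100]: (1 IMPLIES (0 OR NOT 1)) -> 0
  row 21 [10101]: (1 IMPLIES (0 OR NOT 1)) -> 0
  row 22 [10110]: (1 IMPLIES (0 OR NOT 1)) -> 0
  row 23 [10111]: (1 IMPLIES (0 OR NOT 1)) -> 0
  row 24 [11000]: (1 IMPLIES (1 OR NOT 0)) -> 1
  row 25 [11001]: (1 IMPLIES (1 OR NOT 0)) -> 1
  row 26 [11010]: (1 IMPLIES (1 OR NOT 0)) -> 1
  row 27 [11011]: (1 IMPLIES (1 OR NOT 0)) -> 1
  row 28 [11100]: (1 IMPLIES (1 OR NOT 1)) -> 1
  row 29 [11101]: (1 IMPLIES (1 OR NOT 1)) -> 1
  row 30 [11110]: (1 IMPLIES (1 OR NOT 1)) -> 1
  row 31 [11111]: (1 IMPLIES (1 OR NOT 1)) -> 1
Full result column, 4 rows per line (a,b,c fixed per line; d,e runs 00..11 left to right):
  rows 0-3 [a,b,c=000]: 1111  = hex F
  rows 4-7 [a,b,c=001]: 1111  = hex F
  rows 8-11 [a,b,c=010]: 1111  = hex F
  rows 12-15 [a,b,c=011]: 1111  = hex F
  rows 16-19 [a,b,c=100]: 1111  = hex F
  rows 20-23 [a,b,c=101]: 0000  = hex 0
  rows 24-27 [a,b,c=110]: 1111  = hex F
  rows 28-31 [a,b,c=111]: 1111  = hex F
Output column (row 0 .. row 31) = 11111111111111111111000011111111
Output column grouped in 4s = 1111 1111 1111 1111 1111 0000 1111 1111 = 0xFFFFF0FF
Convert to decimal digit by digit (value = value*16 + digit):
  F -> 15
  15*16 + 15 (F) = 255
  255*16 + 15 (F) = 4095
  4095*16 + 15 (F) = 65535
  65535*16 + 15 (F) = 1048575
  1048575*16 + 0 = 16777200
  16777200*16 + 15 (F) = 268435215
  268435215*16 + 15 (F) = 4294963455
Decimal = 4294963455

4294963455


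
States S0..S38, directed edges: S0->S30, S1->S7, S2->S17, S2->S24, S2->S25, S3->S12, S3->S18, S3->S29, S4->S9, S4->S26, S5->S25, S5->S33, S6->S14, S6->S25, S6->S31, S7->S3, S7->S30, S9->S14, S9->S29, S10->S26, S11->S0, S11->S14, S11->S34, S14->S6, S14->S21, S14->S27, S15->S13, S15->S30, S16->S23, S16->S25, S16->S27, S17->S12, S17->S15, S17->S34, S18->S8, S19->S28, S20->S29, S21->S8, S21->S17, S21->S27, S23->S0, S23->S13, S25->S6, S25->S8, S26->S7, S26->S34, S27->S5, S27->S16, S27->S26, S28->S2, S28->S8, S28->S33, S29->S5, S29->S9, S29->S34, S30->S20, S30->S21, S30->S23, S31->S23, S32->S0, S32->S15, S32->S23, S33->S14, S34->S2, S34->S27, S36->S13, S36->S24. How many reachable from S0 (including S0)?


BFS from S0:
  layer 0: {S0}
  layer 1: {S30}
  layer 2: {S20, S21, S23}
  layer 3: {S8, S13, S17, S27, S29}
  layer 4: {S5, S9, S12, S15, S16, S26, S34}
  layer 5: {S2, S7, S14, S25, S33}
  layer 6: {S3, S6, S24}
  layer 7: {S18, S31}
Reachable set: {S0, S2, S3, S5, S6, S7, S8, S9, S12, S13, S14, S15, S16, S17, S18, S20, S21, S23, S24, S25, S26, S27, S29, S30, S31, S33, S34}
Count = 27

27


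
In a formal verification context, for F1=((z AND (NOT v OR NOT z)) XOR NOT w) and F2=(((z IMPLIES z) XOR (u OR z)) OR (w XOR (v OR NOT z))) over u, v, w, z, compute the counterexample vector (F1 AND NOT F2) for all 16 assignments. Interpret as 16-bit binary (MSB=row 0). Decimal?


F1 = ((z AND (NOT v OR NOT z)) XOR NOT w)
F2 = (((z IMPLIES z) XOR (u OR z)) OR (w XOR (v OR NOT z)))
Counterexample to F1=>F2 is where F1=1 and F2=0.
Evaluate each row (bits = u,v,w,z, MSB first):
  row 0 [0000]: F1=1 F2=1 -> F1&~F2 -> 0
  row 1 [0001]: F1=0 F2=0 -> F1&~F2 -> 0
  row 2 [0010]: F1=0 F2=1 -> F1&~F2 -> 0
  row 3 [0011]: F1=1 F2=1 -> F1&~F2 -> 0
  row 4 [0100]: F1=1 F2=1 -> F1&~F2 -> 0
  row 5 [0101]: F1=1 F2=1 -> F1&~F2 -> 0
  row 6 [0110]: F1=0 F2=1 -> F1&~F2 -> 0
  row 7 [0111]: F1=0 F2=0 -> F1&~F2 -> 0
  row 8 [1000]: F1=1 F2=1 -> F1&~F2 -> 0
  row 9 [1001]: F1=0 F2=0 -> F1&~F2 -> 0
  row 10 [1010]: F1=0 F2=0 -> F1&~F2 -> 0
  row 11 [1011]: F1=1 F2=1 -> F1&~F2 -> 0
  row 12 [1100]: F1=1 F2=1 -> F1&~F2 -> 0
  row 13 [1101]: F1=1 F2=1 -> F1&~F2 -> 0
  row 14 [1110]: F1=0 F2=0 -> F1&~F2 -> 0
  row 15 [1111]: F1=0 F2=0 -> F1&~F2 -> 0
Full result column, 4 rows per line (u,v fixed per line; w,z runs 00..11 left to right):
  rows 0-3 [u,v=00]: 0000  = hex 0
  rows 4-7 [u,v=01]: 0000  = hex 0
  rows 8-11 [u,v=10]: 0000  = hex 0
  rows 12-15 [u,v=11]: 0000  = hex 0
Counterexample vector (row 0 .. row 15) = 0000000000000000
Output column grouped in 4s = 0000 0000 0000 0000 = 0x0000
Convert to decimal digit by digit (value = value*16 + digit):
  0 -> 0
  0*16 + 0 = 0
  0*16 + 0 = 0
  0*16 + 0 = 0
Decimal = 0

0


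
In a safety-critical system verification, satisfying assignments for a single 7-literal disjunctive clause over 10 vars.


Step 1: Total=2^10=1024
Step 2: Unsat when all 7 false: 2^3=8
Step 3: Sat=1024-8=1016

1016


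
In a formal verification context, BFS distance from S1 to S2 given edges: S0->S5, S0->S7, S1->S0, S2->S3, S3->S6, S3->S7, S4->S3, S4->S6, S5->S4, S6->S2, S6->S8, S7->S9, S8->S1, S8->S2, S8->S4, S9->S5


BFS layer-by-layer from S1:
  dist 0: {S1}
  dist 1: {S0}
  dist 2: {S5, S7}
  dist 3: {S4, S9}
  dist 4: {S3, S6}
  dist 5: {S2, S8}
  -> S2 reached at distance 5
Shortest path length = 5

5


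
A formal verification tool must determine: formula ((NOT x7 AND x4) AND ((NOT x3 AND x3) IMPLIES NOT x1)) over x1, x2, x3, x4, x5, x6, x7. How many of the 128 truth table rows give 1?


Formula: ((NOT x7 AND x4) AND ((NOT x3 AND x3) IMPLIES NOT x1)) over 7 vars (128 rows)
Evaluate each row (x1, x2, x3, x4, x5, x6, x7 as bits, MSB first):
  row 0 [0000000]: ((NOT 0 AND 0) AND ((NOT 0 AND 0) IMPLIES NOT 0)) -> 0
  row 1 [0000001]: ((NOT 1 AND 0) AND ((NOT 0 AND 0) IMPLIES NOT 0)) -> 0
  row 2 [0000010]: ((NOT 0 AND 0) AND ((NOT 0 AND 0) IMPLIES NOT 0)) -> 0
  row 3 [0000011]: ((NOT 1 AND 0) AND ((NOT 0 AND 0) IMPLIES NOT 0)) -> 0
  row 4 [0000100]: ((NOT 0 AND 0) AND ((NOT 0 AND 0) IMPLIES NOT 0)) -> 0
  (every remaining row is evaluated the same way; all 128 results are listed next)
Full result column, 8 rows per line (x1,x2,x3,x4 fixed per line; x5,x6,x7 runs 000..111 left to right):
  rows 0-7 [x1,x2,x3,x4=0000]: 00000000  (ones: 0)
  rows 8-15 [x1,x2,x3,x4=0001]: 10101010  (ones: 4)
  rows 16-23 [x1,x2,x3,x4=0010]: 00000000  (ones: 0)
  rows 24-31 [x1,x2,x3,x4=0011]: 10101010  (ones: 4)
  rows 32-39 [x1,x2,x3,x4=0100]: 00000000  (ones: 0)
  rows 40-47 [x1,x2,x3,x4=0101]: 10101010  (ones: 4)
  rows 48-55 [x1,x2,x3,x4=0110]: 00000000  (ones: 0)
  rows 56-63 [x1,x2,x3,x4=0111]: 10101010  (ones: 4)
  rows 64-71 [x1,x2,x3,x4=1000]: 00000000  (ones: 0)
  rows 72-79 [x1,x2,x3,x4=1001]: 10101010  (ones: 4)
  rows 80-87 [x1,x2,x3,x4=1010]: 00000000  (ones: 0)
  rows 88-95 [x1,x2,x3,x4=1011]: 10101010  (ones: 4)
  rows 96-103 [x1,x2,x3,x4=1100]: 00000000  (ones: 0)
  rows 104-111 [x1,x2,x3,x4=1101]: 10101010  (ones: 4)
  rows 112-119 [x1,x2,x3,x4=1110]: 00000000  (ones: 0)
  rows 120-127 [x1,x2,x3,x4=1111]: 10101010  (ones: 4)
Count of 1-rows = 0+4+0+4+0+4+0+4+0+4+0+4+0+4+0+4 = 32

32


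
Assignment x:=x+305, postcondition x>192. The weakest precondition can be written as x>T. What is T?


Formula: wp(x:=E, P) = P[E/x] (substitute E for x in postcondition)
Step 1: Postcondition: x>192
Step 2: Substitute x+305 for x: x+305>192
Step 3: Solve for x: x > 192-305 = -113

-113


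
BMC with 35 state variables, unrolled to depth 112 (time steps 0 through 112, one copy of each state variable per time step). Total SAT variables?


BMC unrolls to depth k, creating one copy of each state var for steps 0..k.
Step count = 112 + 1 = 113 (steps 0 through 112)
Vars per step = 35
Total = 35 * 113 = 3955

3955


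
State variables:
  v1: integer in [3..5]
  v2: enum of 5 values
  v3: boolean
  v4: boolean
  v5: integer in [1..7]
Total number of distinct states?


State space = product of domain sizes of all variables.
Domain sizes:
  v1 (integer in [3..5]): 3
  v2 (enum of 5 values): 5
  v3 (boolean): 2
  v4 (boolean): 2
  v5 (integer in [1..7]): 7
Product = 3 * 5 * 2 * 2 * 7 = 420

420


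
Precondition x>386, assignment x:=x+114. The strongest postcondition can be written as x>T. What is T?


Formula: sp(P, x:=E) = exists old_x. (x = E[old_x/x]) AND P[old_x/x] (old_x is the value of x before the assignment; eliminate old_x by solving x = E[old_x/x] for old_x)
Step 1: Precondition P: x>386, i.e. old_x > 386
Step 2: Assignment gives x = old_x + 114, so old_x = x - 114
Step 3: Substitute into P: x - 114 > 386
Step 4: Simplify: x > 386+114 = 500

500


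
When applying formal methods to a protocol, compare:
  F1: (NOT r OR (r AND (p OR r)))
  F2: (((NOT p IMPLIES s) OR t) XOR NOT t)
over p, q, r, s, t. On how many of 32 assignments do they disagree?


F1 = (NOT r OR (r AND (p OR r)))
F2 = (((NOT p IMPLIES s) OR t) XOR NOT t)
Evaluate both on each of 32 rows (bits = p,q,r,s,t):
  row 0 [00000]: F1=1 F2=1 -> 0
  row 1 [00001]: F1=1 F2=1 -> 0
  row 2 [00010]: F1=1 F2=0 (differ) -> 1
  row 3 [00011]: F1=1 F2=1 -> 0
  row 4 [00100]: F1=1 F2=1 -> 0
  row 5 [00101]: F1=1 F2=1 -> 0
  row 6 [00110]: F1=1 F2=0 (differ) -> 1
  row 7 [00111]: F1=1 F2=1 -> 0
  row 8 [01000]: F1=1 F2=1 -> 0
  row 9 [01001]: F1=1 F2=1 -> 0
  row 10 [01010]: F1=1 F2=0 (differ) -> 1
  row 11 [01011]: F1=1 F2=1 -> 0
  row 12 [01100]: F1=1 F2=1 -> 0
  row 13 [01101]: F1=1 F2=1 -> 0
  row 14 [01110]: F1=1 F2=0 (differ) -> 1
  row 15 [01111]: F1=1 F2=1 -> 0
  row 16 [10000]: F1=1 F2=0 (differ) -> 1
  row 17 [10001]: F1=1 F2=1 -> 0
  row 18 [10010]: F1=1 F2=0 (differ) -> 1
  row 19 [10011]: F1=1 F2=1 -> 0
  row 20 [10100]: F1=1 F2=0 (differ) -> 1
  row 21 [10101]: F1=1 F2=1 -> 0
  row 22 [10110]: F1=1 F2=0 (differ) -> 1
  row 23 [10111]: F1=1 F2=1 -> 0
  row 24 [11000]: F1=1 F2=0 (differ) -> 1
  row 25 [11001]: F1=1 F2=1 -> 0
  row 26 [11010]: F1=1 F2=0 (differ) -> 1
  row 27 [11011]: F1=1 F2=1 -> 0
  row 28 [11100]: F1=1 F2=0 (differ) -> 1
  row 29 [11101]: F1=1 F2=1 -> 0
  row 30 [11110]: F1=1 F2=0 (differ) -> 1
  row 31 [11111]: F1=1 F2=1 -> 0
Full result column, 8 rows per line (p,q fixed per line; r,s,t runs 000..111 left to right):
  rows 0-7 [p,q=00]: 00100010  (ones: 2)
  rows 8-15 [p,q=01]: 00100010  (ones: 2)
  rows 16-23 [p,q=10]: 10101010  (ones: 4)
  rows 24-31 [p,q=11]: 10101010  (ones: 4)
Disagreements = 2+2+4+4 = 12

12


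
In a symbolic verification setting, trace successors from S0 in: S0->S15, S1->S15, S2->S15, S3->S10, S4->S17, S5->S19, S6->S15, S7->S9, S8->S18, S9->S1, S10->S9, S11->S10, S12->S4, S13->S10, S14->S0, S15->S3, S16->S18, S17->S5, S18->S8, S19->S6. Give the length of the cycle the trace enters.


Trace from S0 until a state repeats:
  S0 -> S15 -> S3 -> S10 -> S9 -> S1 -> S15
S15 first seen at step 1, revisited at step 6.
Cycle length = 6 - 1 = 5

5


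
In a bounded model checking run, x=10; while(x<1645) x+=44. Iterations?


Step 1: x goes from 10 toward 1645 by 44; the body runs while x<1645, so iterations = ceil((bound-start)/step)
Step 2: Distance=1635
Step 3: ceil(1635/44)=38

38


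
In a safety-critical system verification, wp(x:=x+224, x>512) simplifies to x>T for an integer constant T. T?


Formula: wp(x:=E, P) = P[E/x] (substitute E for x in postcondition)
Step 1: Postcondition: x>512
Step 2: Substitute x+224 for x: x+224>512
Step 3: Solve for x: x > 512-224 = 288

288


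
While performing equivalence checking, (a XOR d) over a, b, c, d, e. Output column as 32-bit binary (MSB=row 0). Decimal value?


Formula: (a XOR d) over a, b, c, d, e (32 rows)
Evaluate each row (bits = a,b,c,d,e, MSB first):
  row 0 [00000]: (0 XOR 0) -> 0
  row 1 [00001]: (0 XOR 0) -> 0
  row 2 [00010]: (0 XOR 1) -> 1
  row 3 [00011]: (0 XOR 1) -> 1
  row 4 [00100]: (0 XOR 0) -> 0
  row 5 [00101]: (0 XOR 0) -> 0
  row 6 [00110]: (0 XOR 1) -> 1
  row 7 [00111]: (0 XOR 1) -> 1
  row 8 [01000]: (0 XOR 0) -> 0
  row 9 [01001]: (0 XOR 0) -> 0
  row 10 [01010]: (0 XOR 1) -> 1
  row 11 [01011]: (0 XOR 1) -> 1
  row 12 [01100]: (0 XOR 0) -> 0
  row 13 [01101]: (0 XOR 0) -> 0
  row 14 [01110]: (0 XOR 1) -> 1
  row 15 [01111]: (0 XOR 1) -> 1
  row 16 [10000]: (1 XOR 0) -> 1
  row 17 [10001]: (1 XOR 0) -> 1
  row 18 [10010]: (1 XOR 1) -> 0
  row 19 [10011]: (1 XOR 1) -> 0
  row 20 [10100]: (1 XOR 0) -> 1
  row 21 [10101]: (1 XOR 0) -> 1
  row 22 [10110]: (1 XOR 1) -> 0
  row 23 [10111]: (1 XOR 1) -> 0
  row 24 [11000]: (1 XOR 0) -> 1
  row 25 [11001]: (1 XOR 0) -> 1
  row 26 [11010]: (1 XOR 1) -> 0
  row 27 [11011]: (1 XOR 1) -> 0
  row 28 [11100]: (1 XOR 0) -> 1
  row 29 [11101]: (1 XOR 0) -> 1
  row 30 [11110]: (1 XOR 1) -> 0
  row 31 [11111]: (1 XOR 1) -> 0
Full result column, 4 rows per line (a,b,c fixed per line; d,e runs 00..11 left to right):
  rows 0-3 [a,b,c=000]: 0011  = hex 3
  rows 4-7 [a,b,c=001]: 0011  = hex 3
  rows 8-11 [a,b,c=010]: 0011  = hex 3
  rows 12-15 [a,b,c=011]: 0011  = hex 3
  rows 16-19 [a,b,c=100]: 1100  = hex C
  rows 20-23 [a,b,c=101]: 1100  = hex C
  rows 24-27 [a,b,c=110]: 1100  = hex C
  rows 28-31 [a,b,c=111]: 1100  = hex C
Output column (row 0 .. row 31) = 00110011001100111100110011001100
Output column grouped in 4s = 0011 0011 0011 0011 1100 1100 1100 1100 = 0x3333CCCC
Convert to decimal digit by digit (value = value*16 + digit):
  3 -> 3
  3*16 + 3 = 51
  51*16 + 3 = 819
  819*16 + 3 = 13107
  13107*16 + 12 (C) = 209724
  209724*16 + 12 (C) = 3355596
  3355596*16 + 12 (C) = 53689548
  53689548*16 + 12 (C) = 859032780
Decimal = 859032780

859032780


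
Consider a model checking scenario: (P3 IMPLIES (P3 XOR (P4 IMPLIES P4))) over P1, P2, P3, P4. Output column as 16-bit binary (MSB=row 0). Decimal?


Formula: (P3 IMPLIES (P3 XOR (P4 IMPLIES P4))) over P1, P2, P3, P4 (16 rows)
Evaluate each row (bits = P1,P2,P3,P4, MSB first):
  row 0 [0000]: (0 IMPLIES (0 XOR (0 IMPLIES 0))) -> 1
  row 1 [0001]: (0 IMPLIES (0 XOR (1 IMPLIES 1))) -> 1
  row 2 [0010]: (1 IMPLIES (1 XOR (0 IMPLIES 0))) -> 0
  row 3 [0011]: (1 IMPLIES (1 XOR (1 IMPLIES 1))) -> 0
  row 4 [0100]: (0 IMPLIES (0 XOR (0 IMPLIES 0))) -> 1
  row 5 [0101]: (0 IMPLIES (0 XOR (1 IMPLIES 1))) -> 1
  row 6 [0110]: (1 IMPLIES (1 XOR (0 IMPLIES 0))) -> 0
  row 7 [0111]: (1 IMPLIES (1 XOR (1 IMPLIES 1))) -> 0
  row 8 [1000]: (0 IMPLIES (0 XOR (0 IMPLIES 0))) -> 1
  row 9 [1001]: (0 IMPLIES (0 XOR (1 IMPLIES 1))) -> 1
  row 10 [1010]: (1 IMPLIES (1 XOR (0 IMPLIES 0))) -> 0
  row 11 [1011]: (1 IMPLIES (1 XOR (1 IMPLIES 1))) -> 0
  row 12 [1100]: (0 IMPLIES (0 XOR (0 IMPLIES 0))) -> 1
  row 13 [1101]: (0 IMPLIES (0 XOR (1 IMPLIES 1))) -> 1
  row 14 [1110]: (1 IMPLIES (1 XOR (0 IMPLIES 0))) -> 0
  row 15 [1111]: (1 IMPLIES (1 XOR (1 IMPLIES 1))) -> 0
Full result column, 4 rows per line (P1,P2 fixed per line; P3,P4 runs 00..11 left to right):
  rows 0-3 [P1,P2=00]: 1100  = hex C
  rows 4-7 [P1,P2=01]: 1100  = hex C
  rows 8-11 [P1,P2=10]: 1100  = hex C
  rows 12-15 [P1,P2=11]: 1100  = hex C
Output column (row 0 .. row 15) = 1100110011001100
Output column grouped in 4s = 1100 1100 1100 1100 = 0xCCCC
Convert to decimal digit by digit (value = value*16 + digit):
  C -> 12
  12*16 + 12 (C) = 204
  204*16 + 12 (C) = 3276
  3276*16 + 12 (C) = 52428
Decimal = 52428

52428


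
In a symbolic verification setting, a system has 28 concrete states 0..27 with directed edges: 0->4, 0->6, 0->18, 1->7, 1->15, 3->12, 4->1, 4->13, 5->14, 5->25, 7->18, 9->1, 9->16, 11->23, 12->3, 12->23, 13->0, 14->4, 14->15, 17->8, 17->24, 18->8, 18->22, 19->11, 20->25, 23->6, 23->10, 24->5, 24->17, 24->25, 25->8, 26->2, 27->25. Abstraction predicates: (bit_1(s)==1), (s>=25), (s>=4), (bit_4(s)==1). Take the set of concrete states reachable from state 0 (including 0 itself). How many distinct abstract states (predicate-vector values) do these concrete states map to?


BFS from 0:
Concrete reachable: {0, 1, 4, 6, 7, 8, 13, 15, 18, 22}
Abstract via predicates (bit_1(s)==1), (s>=25), (s>=4), (bit_4(s)==1):
  (0,0,0,0) <- {0, 1}
  (0,0,1,0) <- {4, 8, 13}
  (1,0,1,0) <- {6, 7, 15}
  (1,0,1,1) <- {18, 22}
Distinct abstract states = 4

4


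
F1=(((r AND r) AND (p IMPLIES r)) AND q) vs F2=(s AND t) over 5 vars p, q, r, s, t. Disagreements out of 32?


F1 = (((r AND r) AND (p IMPLIES r)) AND q)
F2 = (s AND t)
Evaluate both on each of 32 rows (bits = p,q,r,s,t):
  row 0 [00000]: F1=0 F2=0 -> 0
  row 1 [00001]: F1=0 F2=0 -> 0
  row 2 [00010]: F1=0 F2=0 -> 0
  row 3 [00011]: F1=0 F2=1 (differ) -> 1
  row 4 [00100]: F1=0 F2=0 -> 0
  row 5 [00101]: F1=0 F2=0 -> 0
  row 6 [00110]: F1=0 F2=0 -> 0
  row 7 [00111]: F1=0 F2=1 (differ) -> 1
  row 8 [01000]: F1=0 F2=0 -> 0
  row 9 [01001]: F1=0 F2=0 -> 0
  row 10 [01010]: F1=0 F2=0 -> 0
  row 11 [01011]: F1=0 F2=1 (differ) -> 1
  row 12 [01100]: F1=1 F2=0 (differ) -> 1
  row 13 [01101]: F1=1 F2=0 (differ) -> 1
  row 14 [01110]: F1=1 F2=0 (differ) -> 1
  row 15 [01111]: F1=1 F2=1 -> 0
  row 16 [10000]: F1=0 F2=0 -> 0
  row 17 [10001]: F1=0 F2=0 -> 0
  row 18 [10010]: F1=0 F2=0 -> 0
  row 19 [10011]: F1=0 F2=1 (differ) -> 1
  row 20 [10100]: F1=0 F2=0 -> 0
  row 21 [10101]: F1=0 F2=0 -> 0
  row 22 [10110]: F1=0 F2=0 -> 0
  row 23 [10111]: F1=0 F2=1 (differ) -> 1
  row 24 [11000]: F1=0 F2=0 -> 0
  row 25 [11001]: F1=0 F2=0 -> 0
  row 26 [11010]: F1=0 F2=0 -> 0
  row 27 [11011]: F1=0 F2=1 (differ) -> 1
  row 28 [11100]: F1=1 F2=0 (differ) -> 1
  row 29 [11101]: F1=1 F2=0 (differ) -> 1
  row 30 [11110]: F1=1 F2=0 (differ) -> 1
  row 31 [11111]: F1=1 F2=1 -> 0
Full result column, 8 rows per line (p,q fixed per line; r,s,t runs 000..111 left to right):
  rows 0-7 [p,q=00]: 00010001  (ones: 2)
  rows 8-15 [p,q=01]: 00011110  (ones: 4)
  rows 16-23 [p,q=10]: 00010001  (ones: 2)
  rows 24-31 [p,q=11]: 00011110  (ones: 4)
Disagreements = 2+4+2+4 = 12

12


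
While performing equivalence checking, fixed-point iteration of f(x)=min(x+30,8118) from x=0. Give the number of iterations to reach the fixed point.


Step 1: x=0, cap=8118, increment=30
Step 2: x grows by 30 each step until capped at 8118; fixed point is x=8118
Step 3: iterations = ceil(8118/30) = 271

271


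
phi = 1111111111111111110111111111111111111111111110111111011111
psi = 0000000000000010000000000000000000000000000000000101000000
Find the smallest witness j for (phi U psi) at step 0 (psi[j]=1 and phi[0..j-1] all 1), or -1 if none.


(phi U psi) at 0: need smallest j with psi[j]=1 and phi[i]=1 for all i in [0,j).
Scan from step 0:
  step 0: phi=1, psi=0 -> continue
  step 1: phi=1, psi=0 -> continue
  step 2: phi=1, psi=0 -> continue
  step 3: phi=1, psi=0 -> continue
  step 14: psi=1 and phi held for [0,14) -> witness found
Witness step = 14

14


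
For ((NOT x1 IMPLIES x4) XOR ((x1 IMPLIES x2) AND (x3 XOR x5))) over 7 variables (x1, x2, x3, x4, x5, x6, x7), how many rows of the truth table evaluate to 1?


Formula: ((NOT x1 IMPLIES x4) XOR ((x1 IMPLIES x2) AND (x3 XOR x5))) over 7 vars (128 rows)
Evaluate each row (x1, x2, x3, x4, x5, x6, x7 as bits, MSB first):
  row 0 [0000000]: ((NOT 0 IMPLIES 0) XOR ((0 IMPLIES 0) AND (0 XOR 0))) -> 0
  row 1 [0000001]: ((NOT 0 IMPLIES 0) XOR ((0 IMPLIES 0) AND (0 XOR 0))) -> 0
  row 2 [0000010]: ((NOT 0 IMPLIES 0) XOR ((0 IMPLIES 0) AND (0 XOR 0))) -> 0
  row 3 [0000011]: ((NOT 0 IMPLIES 0) XOR ((0 IMPLIES 0) AND (0 XOR 0))) -> 0
  row 4 [0000100]: ((NOT 0 IMPLIES 0) XOR ((0 IMPLIES 0) AND (0 XOR 1))) -> 1
  (every remaining row is evaluated the same way; all 128 results are listed next)
Full result column, 8 rows per line (x1,x2,x3,x4 fixed per line; x5,x6,x7 runs 000..111 left to right):
  rows 0-7 [x1,x2,x3,x4=0000]: 00001111  (ones: 4)
  rows 8-15 [x1,x2,x3,x4=0001]: 11110000  (ones: 4)
  rows 16-23 [x1,x2,x3,x4=0010]: 11110000  (ones: 4)
  rows 24-31 [x1,x2,x3,x4=0011]: 00001111  (ones: 4)
  rows 32-39 [x1,x2,x3,x4=0100]: 00001111  (ones: 4)
  rows 40-47 [x1,x2,x3,x4=0101]: 11110000  (ones: 4)
  rows 48-55 [x1,x2,x3,x4=0110]: 11110000  (ones: 4)
  rows 56-63 [x1,x2,x3,x4=0111]: 00001111  (ones: 4)
  rows 64-71 [x1,x2,x3,x4=1000]: 11111111  (ones: 8)
  rows 72-79 [x1,x2,x3,x4=1001]: 11111111  (ones: 8)
  rows 80-87 [x1,x2,x3,x4=1010]: 11111111  (ones: 8)
  rows 88-95 [x1,x2,x3,x4=1011]: 11111111  (ones: 8)
  rows 96-103 [x1,x2,x3,x4=1100]: 11110000  (ones: 4)
  rows 104-111 [x1,x2,x3,x4=1101]: 11110000  (ones: 4)
  rows 112-119 [x1,x2,x3,x4=1110]: 00001111  (ones: 4)
  rows 120-127 [x1,x2,x3,x4=1111]: 00001111  (ones: 4)
Count of 1-rows = 4+4+4+4+4+4+4+4+8+8+8+8+4+4+4+4 = 80

80


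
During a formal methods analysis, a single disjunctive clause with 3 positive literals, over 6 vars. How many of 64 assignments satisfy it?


Step 1: Total=2^6=64
Step 2: Unsat when all 3 false: 2^3=8
Step 3: Sat=64-8=56

56


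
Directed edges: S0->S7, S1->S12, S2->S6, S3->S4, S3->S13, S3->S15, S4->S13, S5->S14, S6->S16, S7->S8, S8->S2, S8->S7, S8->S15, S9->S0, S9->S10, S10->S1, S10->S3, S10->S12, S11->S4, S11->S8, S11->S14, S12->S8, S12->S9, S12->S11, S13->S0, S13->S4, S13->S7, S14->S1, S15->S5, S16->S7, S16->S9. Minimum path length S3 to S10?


BFS layer-by-layer from S3:
  dist 0: {S3}
  dist 1: {S4, S13, S15}
  dist 2: {S0, S5, S7}
  dist 3: {S8, S14}
  dist 4: {S1, S2}
  dist 5: {S6, S12}
  dist 6: {S9, S11, S16}
  dist 7: {S10}
  -> S10 reached at distance 7
Shortest path length = 7

7


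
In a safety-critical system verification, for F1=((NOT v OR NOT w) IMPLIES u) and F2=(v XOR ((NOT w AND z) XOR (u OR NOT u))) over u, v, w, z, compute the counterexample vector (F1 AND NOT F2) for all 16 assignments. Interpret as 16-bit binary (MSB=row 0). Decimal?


F1 = ((NOT v OR NOT w) IMPLIES u)
F2 = (v XOR ((NOT w AND z) XOR (u OR NOT u)))
Counterexample to F1=>F2 is where F1=1 and F2=0.
Evaluate each row (bits = u,v,w,z, MSB first):
  row 0 [0000]: F1=0 F2=1 -> F1&~F2 -> 0
  row 1 [0001]: F1=0 F2=0 -> F1&~F2 -> 0
  row 2 [0010]: F1=0 F2=1 -> F1&~F2 -> 0
  row 3 [0011]: F1=0 F2=1 -> F1&~F2 -> 0
  row 4 [0100]: F1=0 F2=0 -> F1&~F2 -> 0
  row 5 [0101]: F1=0 F2=1 -> F1&~F2 -> 0
  row 6 [0110]: F1=1 F2=0 -> F1&~F2 -> 1
  row 7 [0111]: F1=1 F2=0 -> F1&~F2 -> 1
  row 8 [1000]: F1=1 F2=1 -> F1&~F2 -> 0
  row 9 [1001]: F1=1 F2=0 -> F1&~F2 -> 1
  row 10 [1010]: F1=1 F2=1 -> F1&~F2 -> 0
  row 11 [1011]: F1=1 F2=1 -> F1&~F2 -> 0
  row 12 [1100]: F1=1 F2=0 -> F1&~F2 -> 1
  row 13 [1101]: F1=1 F2=1 -> F1&~F2 -> 0
  row 14 [1110]: F1=1 F2=0 -> F1&~F2 -> 1
  row 15 [1111]: F1=1 F2=0 -> F1&~F2 -> 1
Full result column, 4 rows per line (u,v fixed per line; w,z runs 00..11 left to right):
  rows 0-3 [u,v=00]: 0000  = hex 0
  rows 4-7 [u,v=01]: 0011  = hex 3
  rows 8-11 [u,v=10]: 0100  = hex 4
  rows 12-15 [u,v=11]: 1011  = hex B
Counterexample vector (row 0 .. row 15) = 0000001101001011
Output column grouped in 4s = 0000 0011 0100 1011 = 0x034B
Convert to decimal digit by digit (value = value*16 + digit):
  0 -> 0
  0*16 + 3 = 3
  3*16 + 4 = 52
  52*16 + 11 (B) = 843
Decimal = 843

843


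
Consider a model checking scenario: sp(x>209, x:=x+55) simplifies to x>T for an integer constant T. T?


Formula: sp(P, x:=E) = exists old_x. (x = E[old_x/x]) AND P[old_x/x] (old_x is the value of x before the assignment; eliminate old_x by solving x = E[old_x/x] for old_x)
Step 1: Precondition P: x>209, i.e. old_x > 209
Step 2: Assignment gives x = old_x + 55, so old_x = x - 55
Step 3: Substitute into P: x - 55 > 209
Step 4: Simplify: x > 209+55 = 264

264


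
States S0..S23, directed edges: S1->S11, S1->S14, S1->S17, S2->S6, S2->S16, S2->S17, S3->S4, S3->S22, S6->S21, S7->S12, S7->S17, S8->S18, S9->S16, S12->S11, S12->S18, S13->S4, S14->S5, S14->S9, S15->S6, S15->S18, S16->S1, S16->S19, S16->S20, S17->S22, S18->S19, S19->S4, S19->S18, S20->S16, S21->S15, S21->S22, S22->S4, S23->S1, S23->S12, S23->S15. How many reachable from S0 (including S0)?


BFS from S0:
  layer 0: {S0}
Reachable set: {S0}
Count = 1

1


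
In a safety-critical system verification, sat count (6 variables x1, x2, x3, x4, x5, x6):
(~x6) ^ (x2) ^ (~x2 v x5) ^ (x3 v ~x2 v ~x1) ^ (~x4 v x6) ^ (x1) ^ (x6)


CNF with 7 clauses over 6 vars (64 assignments).
An assignment satisfies CNF iff every clause has >=1 true literal.
Check each row (bits = x1,x2,x3,x4,x5,x6; clause T/F shown):
  row 0 [000000]: clauses=TFTTTFF -> 0
  row 1 [000001]: clauses=FFTTTFT -> 0
  row 2 [000010]: clauses=TFTTTFF -> 0
  row 3 [000011]: clauses=FFTTTFT -> 0
  row 4 [000100]: clauses=TFTTFFF -> 0
  (every remaining row is evaluated the same way; all 64 results are listed next)
Full result column, 8 rows per line (x1,x2,x3 fixed per line; x4,x5,x6 runs 000..111 left to right):
  rows 0-7 [x1,x2,x3=000]: 00000000  (ones: 0)
  rows 8-15 [x1,x2,x3=001]: 00000000  (ones: 0)
  rows 16-23 [x1,x2,x3=010]: 00000000  (ones: 0)
  rows 24-31 [x1,x2,x3=011]: 00000000  (ones: 0)
  rows 32-39 [x1,x2,x3=100]: 00000000  (ones: 0)
  rows 40-47 [x1,x2,x3=101]: 00000000  (ones: 0)
  rows 48-55 [x1,x2,x3=110]: 00000000  (ones: 0)
  rows 56-63 [x1,x2,x3=111]: 00000000  (ones: 0)
Satisfying assignments = 0+0+0+0+0+0+0+0 = 0

0


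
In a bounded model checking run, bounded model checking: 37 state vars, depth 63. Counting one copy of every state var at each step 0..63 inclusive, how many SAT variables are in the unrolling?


BMC unrolls to depth k, creating one copy of each state var for steps 0..k.
Step count = 63 + 1 = 64 (steps 0 through 63)
Vars per step = 37
Total = 37 * 64 = 2368

2368


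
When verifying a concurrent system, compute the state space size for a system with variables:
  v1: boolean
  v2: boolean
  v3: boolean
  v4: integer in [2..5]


State space = product of domain sizes of all variables.
Domain sizes:
  v1 (boolean): 2
  v2 (boolean): 2
  v3 (boolean): 2
  v4 (integer in [2..5]): 4
Product = 2 * 2 * 2 * 4 = 32

32


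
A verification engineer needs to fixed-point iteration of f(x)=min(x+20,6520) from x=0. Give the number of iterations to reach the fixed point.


Step 1: x=0, cap=6520, increment=20
Step 2: x grows by 20 each step until capped at 6520; fixed point is x=6520
Step 3: iterations = ceil(6520/20) = 326

326


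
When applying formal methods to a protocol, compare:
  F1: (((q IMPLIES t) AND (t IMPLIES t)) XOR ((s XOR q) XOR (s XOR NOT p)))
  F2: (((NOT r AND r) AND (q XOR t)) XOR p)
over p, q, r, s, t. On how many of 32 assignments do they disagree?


F1 = (((q IMPLIES t) AND (t IMPLIES t)) XOR ((s XOR q) XOR (s XOR NOT p)))
F2 = (((NOT r AND r) AND (q XOR t)) XOR p)
Evaluate both on each of 32 rows (bits = p,q,r,s,t):
  row 0 [00000]: F1=0 F2=0 -> 0
  row 1 [00001]: F1=0 F2=0 -> 0
  row 2 [00010]: F1=0 F2=0 -> 0
  row 3 [00011]: F1=0 F2=0 -> 0
  row 4 [00100]: F1=0 F2=0 -> 0
  row 5 [00101]: F1=0 F2=0 -> 0
  row 6 [00110]: F1=0 F2=0 -> 0
  row 7 [00111]: F1=0 F2=0 -> 0
  row 8 [01000]: F1=0 F2=0 -> 0
  row 9 [01001]: F1=1 F2=0 (differ) -> 1
  row 10 [01010]: F1=0 F2=0 -> 0
  row 11 [01011]: F1=1 F2=0 (differ) -> 1
  row 12 [01100]: F1=0 F2=0 -> 0
  row 13 [01101]: F1=1 F2=0 (differ) -> 1
  row 14 [01110]: F1=0 F2=0 -> 0
  row 15 [01111]: F1=1 F2=0 (differ) -> 1
  row 16 [10000]: F1=1 F2=1 -> 0
  row 17 [10001]: F1=1 F2=1 -> 0
  row 18 [10010]: F1=1 F2=1 -> 0
  row 19 [10011]: F1=1 F2=1 -> 0
  row 20 [10100]: F1=1 F2=1 -> 0
  row 21 [10101]: F1=1 F2=1 -> 0
  row 22 [10110]: F1=1 F2=1 -> 0
  row 23 [10111]: F1=1 F2=1 -> 0
  row 24 [11000]: F1=1 F2=1 -> 0
  row 25 [11001]: F1=0 F2=1 (differ) -> 1
  row 26 [11010]: F1=1 F2=1 -> 0
  row 27 [11011]: F1=0 F2=1 (differ) -> 1
  row 28 [11100]: F1=1 F2=1 -> 0
  row 29 [11101]: F1=0 F2=1 (differ) -> 1
  row 30 [11110]: F1=1 F2=1 -> 0
  row 31 [11111]: F1=0 F2=1 (differ) -> 1
Full result column, 8 rows per line (p,q fixed per line; r,s,t runs 000..111 left to right):
  rows 0-7 [p,q=00]: 00000000  (ones: 0)
  rows 8-15 [p,q=01]: 01010101  (ones: 4)
  rows 16-23 [p,q=10]: 00000000  (ones: 0)
  rows 24-31 [p,q=11]: 01010101  (ones: 4)
Disagreements = 0+4+0+4 = 8

8


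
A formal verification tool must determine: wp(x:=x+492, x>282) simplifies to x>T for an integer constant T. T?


Formula: wp(x:=E, P) = P[E/x] (substitute E for x in postcondition)
Step 1: Postcondition: x>282
Step 2: Substitute x+492 for x: x+492>282
Step 3: Solve for x: x > 282-492 = -210

-210


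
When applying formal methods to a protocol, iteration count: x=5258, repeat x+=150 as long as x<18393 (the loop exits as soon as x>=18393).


Step 1: x goes from 5258 toward 18393 by 150; the body runs while x<18393, so iterations = ceil((bound-start)/step)
Step 2: Distance=13135
Step 3: ceil(13135/150)=88

88


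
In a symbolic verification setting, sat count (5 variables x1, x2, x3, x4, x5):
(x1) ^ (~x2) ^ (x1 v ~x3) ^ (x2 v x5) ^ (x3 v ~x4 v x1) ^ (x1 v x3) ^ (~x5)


CNF with 7 clauses over 5 vars (32 assignments).
An assignment satisfies CNF iff every clause has >=1 true literal.
Check each row (bits = x1,x2,x3,x4,x5; clause T/F shown):
  row 0 [00000]: clauses=FTTFTFT -> 0
  row 1 [00001]: clauses=FTTTTFF -> 0
  row 2 [00010]: clauses=FTTFFFT -> 0
  row 3 [00011]: clauses=FTTTFFF -> 0
  row 4 [00100]: clauses=FTFFTTT -> 0
  row 5 [00101]: clauses=FTFTTTF -> 0
  row 6 [00110]: clauses=FTFFTTT -> 0
  row 7 [00111]: clauses=FTFTTTF -> 0
  row 8 [01000]: clauses=FFTTTFT -> 0
  row 9 [01001]: clauses=FFTTTFF -> 0
  row 10 [01010]: clauses=FFTTFFT -> 0
  row 11 [01011]: clauses=FFTTFFF -> 0
  row 12 [01100]: clauses=FFFTTTT -> 0
  row 13 [01101]: clauses=FFFTTTF -> 0
  row 14 [01110]: clauses=FFFTTTT -> 0
  row 15 [01111]: clauses=FFFTTTF -> 0
  row 16 [10000]: clauses=TTTFTTT -> 0
  row 17 [10001]: clauses=TTTTTTF -> 0
  row 18 [10010]: clauses=TTTFTTT -> 0
  row 19 [10011]: clauses=TTTTTTF -> 0
  row 20 [10100]: clauses=TTTFTTT -> 0
  row 21 [10101]: clauses=TTTTTTF -> 0
  row 22 [10110]: clauses=TTTFTTT -> 0
  row 23 [10111]: clauses=TTTTTTF -> 0
  row 24 [11000]: clauses=TFTTTTT -> 0
  row 25 [11001]: clauses=TFTTTTF -> 0
  row 26 [11010]: clauses=TFTTTTT -> 0
  row 27 [11011]: clauses=TFTTTTF -> 0
  row 28 [11100]: clauses=TFTTTTT -> 0
  row 29 [11101]: clauses=TFTTTTF -> 0
  row 30 [11110]: clauses=TFTTTTT -> 0
  row 31 [11111]: clauses=TFTTTTF -> 0
Full result column, 8 rows per line (x1,x2 fixed per line; x3,x4,x5 runs 000..111 left to right):
  rows 0-7 [x1,x2=00]: 00000000  (ones: 0)
  rows 8-15 [x1,x2=01]: 00000000  (ones: 0)
  rows 16-23 [x1,x2=10]: 00000000  (ones: 0)
  rows 24-31 [x1,x2=11]: 00000000  (ones: 0)
Satisfying assignments = 0+0+0+0 = 0

0


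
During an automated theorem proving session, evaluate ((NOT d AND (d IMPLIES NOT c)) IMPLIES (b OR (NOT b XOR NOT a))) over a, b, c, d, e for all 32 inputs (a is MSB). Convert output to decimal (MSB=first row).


Formula: ((NOT d AND (d IMPLIES NOT c)) IMPLIES (b OR (NOT b XOR NOT a))) over a, b, c, d, e (32 rows)
Evaluate each row (bits = a,b,c,d,e, MSB first):
  row 0 [00000]: ((NOT 0 AND (0 IMPLIES NOT 0)) IMPLIES (0 OR (NOT 0 XOR NOT 0))) -> 0
  row 1 [00001]: ((NOT 0 AND (0 IMPLIES NOT 0)) IMPLIES (0 OR (NOT 0 XOR NOT 0))) -> 0
  row 2 [00010]: ((NOT 1 AND (1 IMPLIES NOT 0)) IMPLIES (0 OR (NOT 0 XOR NOT 0))) -> 1
  row 3 [00011]: ((NOT 1 AND (1 IMPLIES NOT 0)) IMPLIES (0 OR (NOT 0 XOR NOT 0))) -> 1
  row 4 [00100]: ((NOT 0 AND (0 IMPLIES NOT 1)) IMPLIES (0 OR (NOT 0 XOR NOT 0))) -> 0
  row 5 [00101]: ((NOT 0 AND (0 IMPLIES NOT 1)) IMPLIES (0 OR (NOT 0 XOR NOT 0))) -> 0
  row 6 [00110]: ((NOT 1 AND (1 IMPLIES NOT 1)) IMPLIES (0 OR (NOT 0 XOR NOT 0))) -> 1
  row 7 [00111]: ((NOT 1 AND (1 IMPLIES NOT 1)) IMPLIES (0 OR (NOT 0 XOR NOT 0))) -> 1
  row 8 [01000]: ((NOT 0 AND (0 IMPLIES NOT 0)) IMPLIES (1 OR (NOT 1 XOR NOT 0))) -> 1
  row 9 [01001]: ((NOT 0 AND (0 IMPLIES NOT 0)) IMPLIES (1 OR (NOT 1 XOR NOT 0))) -> 1
  row 10 [01010]: ((NOT 1 AND (1 IMPLIES NOT 0)) IMPLIES (1 OR (NOT 1 XOR NOT 0))) -> 1
  row 11 [01011]: ((NOT 1 AND (1 IMPLIES NOT 0)) IMPLIES (1 OR (NOT 1 XOR NOT 0))) -> 1
  row 12 [01100]: ((NOT 0 AND (0 IMPLIES NOT 1)) IMPLIES (1 OR (NOT 1 XOR NOT 0))) -> 1
  row 13 [01101]: ((NOT 0 AND (0 IMPLIES NOT 1)) IMPLIES (1 OR (NOT 1 XOR NOT 0))) -> 1
  row 14 [01110]: ((NOT 1 AND (1 IMPLIES NOT 1)) IMPLIES (1 OR (NOT 1 XOR NOT 0))) -> 1
  row 15 [01111]: ((NOT 1 AND (1 IMPLIES NOT 1)) IMPLIES (1 OR (NOT 1 XOR NOT 0))) -> 1
  row 16 [10000]: ((NOT 0 AND (0 IMPLIES NOT 0)) IMPLIES (0 OR (NOT 0 XOR NOT 1))) -> 1
  row 17 [10001]: ((NOT 0 AND (0 IMPLIES NOT 0)) IMPLIES (0 OR (NOT 0 XOR NOT 1))) -> 1
  row 18 [10010]: ((NOT 1 AND (1 IMPLIES NOT 0)) IMPLIES (0 OR (NOT 0 XOR NOT 1))) -> 1
  row 19 [10011]: ((NOT 1 AND (1 IMPLIES NOT 0)) IMPLIES (0 OR (NOT 0 XOR NOT 1))) -> 1
  row 20 [10100]: ((NOT 0 AND (0 IMPLIES NOT 1)) IMPLIES (0 OR (NOT 0 XOR NOT 1))) -> 1
  row 21 [10101]: ((NOT 0 AND (0 IMPLIES NOT 1)) IMPLIES (0 OR (NOT 0 XOR NOT 1))) -> 1
  row 22 [10110]: ((NOT 1 AND (1 IMPLIES NOT 1)) IMPLIES (0 OR (NOT 0 XOR NOT 1))) -> 1
  row 23 [10111]: ((NOT 1 AND (1 IMPLIES NOT 1)) IMPLIES (0 OR (NOT 0 XOR NOT 1))) -> 1
  row 24 [11000]: ((NOT 0 AND (0 IMPLIES NOT 0)) IMPLIES (1 OR (NOT 1 XOR NOT 1))) -> 1
  row 25 [11001]: ((NOT 0 AND (0 IMPLIES NOT 0)) IMPLIES (1 OR (NOT 1 XOR NOT 1))) -> 1
  row 26 [11010]: ((NOT 1 AND (1 IMPLIES NOT 0)) IMPLIES (1 OR (NOT 1 XOR NOT 1))) -> 1
  row 27 [11011]: ((NOT 1 AND (1 IMPLIES NOT 0)) IMPLIES (1 OR (NOT 1 XOR NOT 1))) -> 1
  row 28 [11100]: ((NOT 0 AND (0 IMPLIES NOT 1)) IMPLIES (1 OR (NOT 1 XOR NOT 1))) -> 1
  row 29 [11101]: ((NOT 0 AND (0 IMPLIES NOT 1)) IMPLIES (1 OR (NOT 1 XOR NOT 1))) -> 1
  row 30 [11110]: ((NOT 1 AND (1 IMPLIES NOT 1)) IMPLIES (1 OR (NOT 1 XOR NOT 1))) -> 1
  row 31 [11111]: ((NOT 1 AND (1 IMPLIES NOT 1)) IMPLIES (1 OR (NOT 1 XOR NOT 1))) -> 1
Full result column, 4 rows per line (a,b,c fixed per line; d,e runs 00..11 left to right):
  rows 0-3 [a,b,c=000]: 0011  = hex 3
  rows 4-7 [a,b,c=001]: 0011  = hex 3
  rows 8-11 [a,b,c=010]: 1111  = hex F
  rows 12-15 [a,b,c=011]: 1111  = hex F
  rows 16-19 [a,b,c=100]: 1111  = hex F
  rows 20-23 [a,b,c=101]: 1111  = hex F
  rows 24-27 [a,b,c=110]: 1111  = hex F
  rows 28-31 [a,b,c=111]: 1111  = hex F
Output column (row 0 .. row 31) = 00110011111111111111111111111111
Output column grouped in 4s = 0011 0011 1111 1111 1111 1111 1111 1111 = 0x33FFFFFF
Convert to decimal digit by digit (value = value*16 + digit):
  3 -> 3
  3*16 + 3 = 51
  51*16 + 15 (F) = 831
  831*16 + 15 (F) = 13311
  13311*16 + 15 (F) = 212991
  212991*16 + 15 (F) = 3407871
  3407871*16 + 15 (F) = 54525951
  54525951*16 + 15 (F) = 872415231
Decimal = 872415231

872415231
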